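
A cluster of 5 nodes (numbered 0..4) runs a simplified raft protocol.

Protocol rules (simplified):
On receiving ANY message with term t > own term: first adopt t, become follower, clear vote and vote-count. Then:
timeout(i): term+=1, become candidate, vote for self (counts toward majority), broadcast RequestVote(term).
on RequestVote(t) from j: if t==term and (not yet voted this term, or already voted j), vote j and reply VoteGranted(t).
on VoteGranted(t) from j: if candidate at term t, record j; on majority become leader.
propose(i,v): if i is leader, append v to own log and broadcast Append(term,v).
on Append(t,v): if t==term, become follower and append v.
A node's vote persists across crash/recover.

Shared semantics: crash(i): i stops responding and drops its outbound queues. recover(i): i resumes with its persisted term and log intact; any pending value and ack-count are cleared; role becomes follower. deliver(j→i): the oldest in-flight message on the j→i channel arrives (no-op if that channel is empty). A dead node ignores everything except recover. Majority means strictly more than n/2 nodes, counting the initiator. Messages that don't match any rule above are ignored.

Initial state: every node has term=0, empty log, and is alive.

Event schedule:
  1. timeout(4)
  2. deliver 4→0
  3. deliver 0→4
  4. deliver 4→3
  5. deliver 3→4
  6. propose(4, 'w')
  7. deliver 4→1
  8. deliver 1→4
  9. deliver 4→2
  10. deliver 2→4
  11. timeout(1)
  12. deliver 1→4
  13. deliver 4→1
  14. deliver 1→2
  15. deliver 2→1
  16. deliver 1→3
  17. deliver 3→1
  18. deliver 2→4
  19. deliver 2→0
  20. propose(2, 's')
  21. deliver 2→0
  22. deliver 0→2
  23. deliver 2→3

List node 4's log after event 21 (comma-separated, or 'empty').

[1] timeout(4) → N4(cand t1 [-])
[2] deliver 4→0 → N0(foll t1 [-])
[3] deliver 0→4 → ∅
[4] deliver 4→3 → N3(foll t1 [-])
[5] deliver 3→4 → N4(lead t1 [-])
[6] propose(4,'w') → N4(lead t1 [w])
[7] deliver 4→1 → N1(foll t1 [-])
[8] deliver 1→4 → ∅
[9] deliver 4→2 → N2(foll t1 [-])
[10] deliver 2→4 → ∅
[11] timeout(1) → N1(cand t2 [-])
[12] deliver 1→4 → N4(foll t2 [w])
[13] deliver 4→1 → ∅
[14] deliver 1→2 → N2(foll t2 [-])
[15] deliver 2→1 → ∅
[16] deliver 1→3 → N3(foll t2 [-])
[17] deliver 3→1 → N1(lead t2 [-])
[18] deliver 2→4 → ∅
[19] deliver 2→0 → ∅
[20] propose(2,'s') → ∅
[21] deliver 2→0 → ∅

w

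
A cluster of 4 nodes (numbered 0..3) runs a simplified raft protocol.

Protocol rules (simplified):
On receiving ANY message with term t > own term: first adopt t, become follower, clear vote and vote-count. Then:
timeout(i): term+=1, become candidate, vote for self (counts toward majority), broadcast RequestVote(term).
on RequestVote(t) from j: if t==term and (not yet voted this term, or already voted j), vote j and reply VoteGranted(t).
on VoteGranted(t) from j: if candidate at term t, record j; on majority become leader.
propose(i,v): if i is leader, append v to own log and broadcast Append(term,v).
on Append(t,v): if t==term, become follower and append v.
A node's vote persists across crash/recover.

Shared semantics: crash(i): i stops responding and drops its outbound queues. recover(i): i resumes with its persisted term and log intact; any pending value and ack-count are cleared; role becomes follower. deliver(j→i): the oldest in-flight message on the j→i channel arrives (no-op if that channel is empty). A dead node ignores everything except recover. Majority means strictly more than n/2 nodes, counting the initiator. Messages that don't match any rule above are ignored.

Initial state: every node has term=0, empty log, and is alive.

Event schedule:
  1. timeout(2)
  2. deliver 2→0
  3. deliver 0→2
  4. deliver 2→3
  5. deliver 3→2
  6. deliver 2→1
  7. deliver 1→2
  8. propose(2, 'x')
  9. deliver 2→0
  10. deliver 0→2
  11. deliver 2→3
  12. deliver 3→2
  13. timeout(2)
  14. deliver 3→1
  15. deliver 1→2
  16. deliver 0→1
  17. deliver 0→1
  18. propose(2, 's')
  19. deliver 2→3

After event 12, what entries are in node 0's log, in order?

step 1 timeout(2): 2={cand,t=1,log=-}
step 2 deliver 2→0: 0={foll,t=1,log=-}
step 3 deliver 0→2: —
step 4 deliver 2→3: 3={foll,t=1,log=-}
step 5 deliver 3→2: 2={lead,t=1,log=-}
step 6 deliver 2→1: 1={foll,t=1,log=-}
step 7 deliver 1→2: —
step 8 propose(2,'x'): 2={lead,t=1,log=x}
step 9 deliver 2→0: 0={foll,t=1,log=x}
step 10 deliver 0→2: —
step 11 deliver 2→3: 3={foll,t=1,log=x}
step 12 deliver 3→2: —

x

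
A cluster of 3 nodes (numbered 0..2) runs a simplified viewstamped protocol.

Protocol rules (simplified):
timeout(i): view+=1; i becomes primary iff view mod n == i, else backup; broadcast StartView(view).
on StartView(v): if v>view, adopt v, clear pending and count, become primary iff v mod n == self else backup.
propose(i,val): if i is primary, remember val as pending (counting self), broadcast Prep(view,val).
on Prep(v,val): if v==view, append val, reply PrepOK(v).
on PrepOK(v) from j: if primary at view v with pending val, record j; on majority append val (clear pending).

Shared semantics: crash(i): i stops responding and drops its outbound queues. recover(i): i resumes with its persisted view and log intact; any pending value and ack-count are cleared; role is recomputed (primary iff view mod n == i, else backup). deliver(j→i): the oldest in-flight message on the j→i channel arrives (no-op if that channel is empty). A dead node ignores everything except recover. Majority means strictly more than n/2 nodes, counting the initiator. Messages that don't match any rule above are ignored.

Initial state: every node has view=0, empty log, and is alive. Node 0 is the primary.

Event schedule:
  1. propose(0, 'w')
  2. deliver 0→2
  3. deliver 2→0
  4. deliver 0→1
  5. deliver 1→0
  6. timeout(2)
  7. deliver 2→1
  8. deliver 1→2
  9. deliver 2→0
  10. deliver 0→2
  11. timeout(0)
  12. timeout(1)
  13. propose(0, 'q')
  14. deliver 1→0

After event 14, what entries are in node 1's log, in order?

w

e1 propose(0,'w'): ·
e2 deliver 0→2: 2[back,v=0,w]
e3 deliver 2→0: 0[prim,v=0,w]
e4 deliver 0→1: 1[back,v=0,w]
e5 deliver 1→0: ·
e6 timeout(2): 2[back,v=1,w]
e7 deliver 2→1: 1[prim,v=1,w]
e8 deliver 1→2: ·
e9 deliver 2→0: 0[back,v=1,w]
e10 deliver 0→2: ·
e11 timeout(0): 0[back,v=2,w]
e12 timeout(1): 1[back,v=2,w]
e13 propose(0,'q'): ·
e14 deliver 1→0: ·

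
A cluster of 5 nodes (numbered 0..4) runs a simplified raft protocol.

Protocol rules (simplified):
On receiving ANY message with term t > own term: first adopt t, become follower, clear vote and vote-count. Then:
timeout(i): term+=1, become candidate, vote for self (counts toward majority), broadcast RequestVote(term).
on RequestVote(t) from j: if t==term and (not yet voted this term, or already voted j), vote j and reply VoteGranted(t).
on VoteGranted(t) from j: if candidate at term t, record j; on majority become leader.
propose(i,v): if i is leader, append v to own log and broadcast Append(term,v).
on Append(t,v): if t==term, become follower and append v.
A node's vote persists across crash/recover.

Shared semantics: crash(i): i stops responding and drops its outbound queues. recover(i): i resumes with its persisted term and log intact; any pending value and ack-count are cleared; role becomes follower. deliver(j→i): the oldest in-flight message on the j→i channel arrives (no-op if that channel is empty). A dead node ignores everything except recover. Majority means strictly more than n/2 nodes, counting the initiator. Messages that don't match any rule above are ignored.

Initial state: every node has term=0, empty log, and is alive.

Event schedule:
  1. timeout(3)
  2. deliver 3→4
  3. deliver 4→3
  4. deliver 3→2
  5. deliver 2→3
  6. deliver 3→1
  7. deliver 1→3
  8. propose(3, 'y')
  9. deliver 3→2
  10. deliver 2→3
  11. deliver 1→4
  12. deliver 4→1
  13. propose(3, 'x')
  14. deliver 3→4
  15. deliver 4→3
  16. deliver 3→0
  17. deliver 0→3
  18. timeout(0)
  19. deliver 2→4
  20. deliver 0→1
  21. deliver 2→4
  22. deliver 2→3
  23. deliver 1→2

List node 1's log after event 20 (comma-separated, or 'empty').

step 1 timeout(3): 3={cand,t=1,log=-}
step 2 deliver 3→4: 4={foll,t=1,log=-}
step 3 deliver 4→3: —
step 4 deliver 3→2: 2={foll,t=1,log=-}
step 5 deliver 2→3: 3={lead,t=1,log=-}
step 6 deliver 3→1: 1={foll,t=1,log=-}
step 7 deliver 1→3: —
step 8 propose(3,'y'): 3={lead,t=1,log=y}
step 9 deliver 3→2: 2={foll,t=1,log=y}
step 10 deliver 2→3: —
step 11 deliver 1→4: —
step 12 deliver 4→1: —
step 13 propose(3,'x'): 3={lead,t=1,log=y,x}
step 14 deliver 3→4: 4={foll,t=1,log=y}
step 15 deliver 4→3: —
step 16 deliver 3→0: 0={foll,t=1,log=-}
step 17 deliver 0→3: —
step 18 timeout(0): 0={cand,t=2,log=-}
step 19 deliver 2→4: —
step 20 deliver 0→1: 1={foll,t=2,log=-}

empty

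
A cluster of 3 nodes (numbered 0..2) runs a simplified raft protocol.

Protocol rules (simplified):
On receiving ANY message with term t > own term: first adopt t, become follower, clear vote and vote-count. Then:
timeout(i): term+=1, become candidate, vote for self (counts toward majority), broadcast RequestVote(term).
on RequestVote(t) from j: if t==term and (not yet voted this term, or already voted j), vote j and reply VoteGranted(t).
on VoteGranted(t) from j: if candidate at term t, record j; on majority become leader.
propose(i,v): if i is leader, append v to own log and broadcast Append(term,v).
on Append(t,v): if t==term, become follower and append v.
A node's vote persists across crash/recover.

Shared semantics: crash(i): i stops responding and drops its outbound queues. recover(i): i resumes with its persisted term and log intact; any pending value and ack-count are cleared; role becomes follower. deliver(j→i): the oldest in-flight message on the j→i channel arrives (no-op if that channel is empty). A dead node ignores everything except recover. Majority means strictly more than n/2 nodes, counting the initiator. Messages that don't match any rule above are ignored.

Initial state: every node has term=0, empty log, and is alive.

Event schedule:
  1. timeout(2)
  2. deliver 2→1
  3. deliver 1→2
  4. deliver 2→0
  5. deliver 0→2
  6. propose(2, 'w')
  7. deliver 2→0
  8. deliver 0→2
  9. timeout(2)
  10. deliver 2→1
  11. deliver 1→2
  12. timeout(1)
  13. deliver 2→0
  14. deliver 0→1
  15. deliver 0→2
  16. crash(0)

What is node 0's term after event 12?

1

e1 timeout(2): 2[cand,t=1,-]
e2 deliver 2→1: 1[foll,t=1,-]
e3 deliver 1→2: 2[lead,t=1,-]
e4 deliver 2→0: 0[foll,t=1,-]
e5 deliver 0→2: ·
e6 propose(2,'w'): 2[lead,t=1,w]
e7 deliver 2→0: 0[foll,t=1,w]
e8 deliver 0→2: ·
e9 timeout(2): 2[cand,t=2,w]
e10 deliver 2→1: 1[foll,t=1,w]
e11 deliver 1→2: ·
e12 timeout(1): 1[cand,t=2,w]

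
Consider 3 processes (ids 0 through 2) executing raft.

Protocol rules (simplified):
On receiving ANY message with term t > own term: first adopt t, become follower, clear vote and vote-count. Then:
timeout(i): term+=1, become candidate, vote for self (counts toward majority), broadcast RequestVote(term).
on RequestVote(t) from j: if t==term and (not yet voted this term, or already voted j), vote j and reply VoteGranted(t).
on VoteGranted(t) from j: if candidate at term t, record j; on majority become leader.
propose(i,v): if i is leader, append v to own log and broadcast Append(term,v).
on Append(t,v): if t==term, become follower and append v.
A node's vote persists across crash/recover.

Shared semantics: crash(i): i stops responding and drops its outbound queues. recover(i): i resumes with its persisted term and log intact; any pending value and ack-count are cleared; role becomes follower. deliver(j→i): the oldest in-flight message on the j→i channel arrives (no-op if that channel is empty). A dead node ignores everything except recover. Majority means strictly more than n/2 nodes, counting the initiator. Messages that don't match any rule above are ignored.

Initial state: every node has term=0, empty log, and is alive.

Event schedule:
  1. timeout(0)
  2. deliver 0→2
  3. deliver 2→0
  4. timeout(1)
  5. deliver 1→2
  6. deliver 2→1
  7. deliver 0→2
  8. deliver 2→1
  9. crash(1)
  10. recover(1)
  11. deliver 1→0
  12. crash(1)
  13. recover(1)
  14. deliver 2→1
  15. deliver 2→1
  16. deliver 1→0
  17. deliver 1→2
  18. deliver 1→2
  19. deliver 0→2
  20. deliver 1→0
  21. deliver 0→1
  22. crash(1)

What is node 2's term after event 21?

step 1 timeout(0): 0={cand,t=1,log=-}
step 2 deliver 0→2: 2={foll,t=1,log=-}
step 3 deliver 2→0: 0={lead,t=1,log=-}
step 4 timeout(1): 1={cand,t=1,log=-}
step 5 deliver 1→2: —
step 6 deliver 2→1: —
step 7 deliver 0→2: —
step 8 deliver 2→1: —
step 9 crash(1): 1={✗cand,t=1,log=-}
step 10 recover(1): 1={foll,t=1,log=-}
step 11 deliver 1→0: —
step 12 crash(1): 1={✗foll,t=1,log=-}
step 13 recover(1): 1={foll,t=1,log=-}
step 14 deliver 2→1: —
step 15 deliver 2→1: —
step 16 deliver 1→0: —
step 17 deliver 1→2: —
step 18 deliver 1→2: —
step 19 deliver 0→2: —
step 20 deliver 1→0: —
step 21 deliver 0→1: —

1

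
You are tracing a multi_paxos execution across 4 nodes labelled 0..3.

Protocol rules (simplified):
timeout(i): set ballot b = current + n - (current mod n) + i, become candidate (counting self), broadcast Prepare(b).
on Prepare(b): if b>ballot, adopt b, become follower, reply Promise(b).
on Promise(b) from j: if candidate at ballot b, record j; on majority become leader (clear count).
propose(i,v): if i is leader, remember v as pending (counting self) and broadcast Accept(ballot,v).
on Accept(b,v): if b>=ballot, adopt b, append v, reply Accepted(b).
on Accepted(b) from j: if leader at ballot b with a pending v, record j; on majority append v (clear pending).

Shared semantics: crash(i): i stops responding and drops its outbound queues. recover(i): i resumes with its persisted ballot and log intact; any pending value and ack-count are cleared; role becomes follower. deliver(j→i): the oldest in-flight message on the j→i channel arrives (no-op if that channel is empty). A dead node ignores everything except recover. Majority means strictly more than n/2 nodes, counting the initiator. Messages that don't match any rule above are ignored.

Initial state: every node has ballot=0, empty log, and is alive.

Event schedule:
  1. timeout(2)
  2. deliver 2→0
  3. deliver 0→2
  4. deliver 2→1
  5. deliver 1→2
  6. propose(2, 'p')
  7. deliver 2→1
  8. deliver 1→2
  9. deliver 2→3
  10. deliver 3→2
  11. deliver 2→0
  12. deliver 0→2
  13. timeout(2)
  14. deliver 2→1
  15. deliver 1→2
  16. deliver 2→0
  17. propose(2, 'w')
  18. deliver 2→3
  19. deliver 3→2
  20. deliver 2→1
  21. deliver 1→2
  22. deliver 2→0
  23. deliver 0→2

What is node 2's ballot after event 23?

10

1. timeout(2):  <2:cand b6 ->
2. deliver 2→0:  <0:foll b6 ->
3. deliver 0→2:  nop
4. deliver 2→1:  <1:foll b6 ->
5. deliver 1→2:  <2:lead b6 ->
6. propose(2,'p'):  nop
7. deliver 2→1:  <1:foll b6 p>
8. deliver 1→2:  nop
9. deliver 2→3:  <3:foll b6 ->
10. deliver 3→2:  nop
11. deliver 2→0:  <0:foll b6 p>
12. deliver 0→2:  <2:lead b6 p>
13. timeout(2):  <2:cand b10 p>
14. deliver 2→1:  <1:foll b10 p>
15. deliver 1→2:  nop
16. deliver 2→0:  <0:foll b10 p>
17. propose(2,'w'):  nop
18. deliver 2→3:  <3:foll b6 p>
19. deliver 3→2:  nop
20. deliver 2→1:  nop
21. deliver 1→2:  nop
22. deliver 2→0:  nop
23. deliver 0→2:  <2:lead b10 p>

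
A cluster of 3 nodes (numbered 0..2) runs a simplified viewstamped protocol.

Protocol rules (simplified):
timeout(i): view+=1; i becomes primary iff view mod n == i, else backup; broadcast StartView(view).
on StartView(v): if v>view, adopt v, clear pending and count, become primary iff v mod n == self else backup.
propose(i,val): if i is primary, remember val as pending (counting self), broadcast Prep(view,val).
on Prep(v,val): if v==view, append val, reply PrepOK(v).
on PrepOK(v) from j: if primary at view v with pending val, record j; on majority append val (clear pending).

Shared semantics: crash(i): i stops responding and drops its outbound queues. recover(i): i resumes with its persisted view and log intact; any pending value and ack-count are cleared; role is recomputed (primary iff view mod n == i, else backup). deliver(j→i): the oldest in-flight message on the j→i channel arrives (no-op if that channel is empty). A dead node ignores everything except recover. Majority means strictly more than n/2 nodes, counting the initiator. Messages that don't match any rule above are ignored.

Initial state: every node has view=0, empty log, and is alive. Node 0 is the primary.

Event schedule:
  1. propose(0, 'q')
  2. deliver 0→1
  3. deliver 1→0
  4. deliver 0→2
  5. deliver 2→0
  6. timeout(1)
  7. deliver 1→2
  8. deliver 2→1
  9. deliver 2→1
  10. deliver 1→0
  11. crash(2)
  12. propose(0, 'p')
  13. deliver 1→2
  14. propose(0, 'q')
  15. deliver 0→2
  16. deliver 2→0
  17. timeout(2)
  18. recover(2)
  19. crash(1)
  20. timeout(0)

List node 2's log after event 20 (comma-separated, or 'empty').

q

step 1 propose(0,'q'): —
step 2 deliver 0→1: 1={back,v=0,log=q}
step 3 deliver 1→0: 0={prim,v=0,log=q}
step 4 deliver 0→2: 2={back,v=0,log=q}
step 5 deliver 2→0: —
step 6 timeout(1): 1={prim,v=1,log=q}
step 7 deliver 1→2: 2={back,v=1,log=q}
step 8 deliver 2→1: —
step 9 deliver 2→1: —
step 10 deliver 1→0: 0={back,v=1,log=q}
step 11 crash(2): 2={✗back,v=1,log=q}
step 12 propose(0,'p'): —
step 13 deliver 1→2: —
step 14 propose(0,'q'): —
step 15 deliver 0→2: —
step 16 deliver 2→0: —
step 17 timeout(2): —
step 18 recover(2): 2={back,v=1,log=q}
step 19 crash(1): 1={✗prim,v=1,log=q}
step 20 timeout(0): 0={back,v=2,log=q}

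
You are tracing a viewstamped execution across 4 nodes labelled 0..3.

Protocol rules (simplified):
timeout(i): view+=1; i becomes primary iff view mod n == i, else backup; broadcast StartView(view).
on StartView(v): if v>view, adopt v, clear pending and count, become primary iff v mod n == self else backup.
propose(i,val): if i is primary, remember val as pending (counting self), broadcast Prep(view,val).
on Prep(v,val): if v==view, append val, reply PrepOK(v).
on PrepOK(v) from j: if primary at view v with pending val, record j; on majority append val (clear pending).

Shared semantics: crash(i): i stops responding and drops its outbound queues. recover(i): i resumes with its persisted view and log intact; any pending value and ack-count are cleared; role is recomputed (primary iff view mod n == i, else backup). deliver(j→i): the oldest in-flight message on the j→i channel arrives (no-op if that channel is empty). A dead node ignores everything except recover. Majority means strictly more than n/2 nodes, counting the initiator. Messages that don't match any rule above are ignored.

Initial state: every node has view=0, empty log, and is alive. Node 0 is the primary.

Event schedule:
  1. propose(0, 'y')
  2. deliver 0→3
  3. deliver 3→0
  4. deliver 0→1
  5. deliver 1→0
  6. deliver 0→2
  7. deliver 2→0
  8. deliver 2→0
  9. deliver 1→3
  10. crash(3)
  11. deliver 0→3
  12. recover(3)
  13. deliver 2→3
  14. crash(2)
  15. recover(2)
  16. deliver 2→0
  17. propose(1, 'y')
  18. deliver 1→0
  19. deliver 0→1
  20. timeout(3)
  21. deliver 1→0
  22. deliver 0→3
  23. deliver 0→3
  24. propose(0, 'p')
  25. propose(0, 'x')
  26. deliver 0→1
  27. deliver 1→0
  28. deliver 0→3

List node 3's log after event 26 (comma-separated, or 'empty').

y

e1 propose(0,'y'): ·
e2 deliver 0→3: 3[back,v=0,y]
e3 deliver 3→0: ·
e4 deliver 0→1: 1[back,v=0,y]
e5 deliver 1→0: 0[prim,v=0,y]
e6 deliver 0→2: 2[back,v=0,y]
e7 deliver 2→0: ·
e8 deliver 2→0: ·
e9 deliver 1→3: ·
e10 crash(3): 3[✗back,v=0,y]
e11 deliver 0→3: ·
e12 recover(3): 3[back,v=0,y]
e13 deliver 2→3: ·
e14 crash(2): 2[✗back,v=0,y]
e15 recover(2): 2[back,v=0,y]
e16 deliver 2→0: ·
e17 propose(1,'y'): ·
e18 deliver 1→0: ·
e19 deliver 0→1: ·
e20 timeout(3): 3[back,v=1,y]
e21 deliver 1→0: ·
e22 deliver 0→3: ·
e23 deliver 0→3: ·
e24 propose(0,'p'): ·
e25 propose(0,'x'): ·
e26 deliver 0→1: 1[back,v=0,y,p]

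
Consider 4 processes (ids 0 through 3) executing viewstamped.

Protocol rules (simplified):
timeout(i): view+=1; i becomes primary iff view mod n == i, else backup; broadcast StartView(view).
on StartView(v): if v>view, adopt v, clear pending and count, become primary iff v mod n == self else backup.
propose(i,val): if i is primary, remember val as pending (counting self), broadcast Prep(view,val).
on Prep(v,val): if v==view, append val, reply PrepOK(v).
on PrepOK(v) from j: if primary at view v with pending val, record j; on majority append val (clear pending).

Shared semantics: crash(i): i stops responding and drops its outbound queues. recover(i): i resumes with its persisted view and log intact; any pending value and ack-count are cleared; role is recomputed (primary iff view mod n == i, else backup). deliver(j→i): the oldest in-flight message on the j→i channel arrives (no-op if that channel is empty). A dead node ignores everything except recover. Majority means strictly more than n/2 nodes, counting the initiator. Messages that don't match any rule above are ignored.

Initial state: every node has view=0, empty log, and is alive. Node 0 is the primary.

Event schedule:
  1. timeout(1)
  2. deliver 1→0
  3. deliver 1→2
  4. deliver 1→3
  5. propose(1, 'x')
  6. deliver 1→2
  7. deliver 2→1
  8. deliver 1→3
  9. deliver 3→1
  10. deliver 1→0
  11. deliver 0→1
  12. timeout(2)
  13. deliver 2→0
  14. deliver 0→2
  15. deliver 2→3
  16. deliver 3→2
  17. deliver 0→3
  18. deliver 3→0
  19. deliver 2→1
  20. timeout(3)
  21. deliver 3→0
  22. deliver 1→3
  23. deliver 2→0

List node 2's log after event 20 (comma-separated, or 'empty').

x

e1 timeout(1): 1[prim,v=1,-]
e2 deliver 1→0: 0[back,v=1,-]
e3 deliver 1→2: 2[back,v=1,-]
e4 deliver 1→3: 3[back,v=1,-]
e5 propose(1,'x'): ·
e6 deliver 1→2: 2[back,v=1,x]
e7 deliver 2→1: ·
e8 deliver 1→3: 3[back,v=1,x]
e9 deliver 3→1: 1[prim,v=1,x]
e10 deliver 1→0: 0[back,v=1,x]
e11 deliver 0→1: ·
e12 timeout(2): 2[prim,v=2,x]
e13 deliver 2→0: 0[back,v=2,x]
e14 deliver 0→2: ·
e15 deliver 2→3: 3[back,v=2,x]
e16 deliver 3→2: ·
e17 deliver 0→3: ·
e18 deliver 3→0: ·
e19 deliver 2→1: 1[back,v=2,x]
e20 timeout(3): 3[prim,v=3,x]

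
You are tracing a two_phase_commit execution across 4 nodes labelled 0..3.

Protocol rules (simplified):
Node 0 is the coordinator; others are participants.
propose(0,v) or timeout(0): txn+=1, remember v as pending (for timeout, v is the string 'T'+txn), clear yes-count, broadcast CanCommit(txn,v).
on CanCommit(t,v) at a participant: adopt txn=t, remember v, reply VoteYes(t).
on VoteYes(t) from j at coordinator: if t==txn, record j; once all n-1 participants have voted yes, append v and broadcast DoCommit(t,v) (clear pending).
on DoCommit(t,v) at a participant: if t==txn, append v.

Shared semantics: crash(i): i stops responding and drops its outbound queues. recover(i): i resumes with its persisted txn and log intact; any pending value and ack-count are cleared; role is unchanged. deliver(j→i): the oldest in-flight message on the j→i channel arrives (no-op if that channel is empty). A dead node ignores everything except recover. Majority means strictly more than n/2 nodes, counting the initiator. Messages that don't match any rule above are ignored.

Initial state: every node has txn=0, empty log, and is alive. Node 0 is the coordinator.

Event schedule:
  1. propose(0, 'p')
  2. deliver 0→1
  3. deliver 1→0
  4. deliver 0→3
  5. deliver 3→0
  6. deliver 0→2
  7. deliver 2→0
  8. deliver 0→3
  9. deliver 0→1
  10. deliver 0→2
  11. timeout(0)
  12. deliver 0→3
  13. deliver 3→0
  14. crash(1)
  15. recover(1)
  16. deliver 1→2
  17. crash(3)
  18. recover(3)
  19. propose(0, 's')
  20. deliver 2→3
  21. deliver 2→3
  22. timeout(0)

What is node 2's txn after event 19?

e1 propose(0,'p'): 0[coor,t=1,-]
e2 deliver 0→1: 1[part,t=1,-]
e3 deliver 1→0: ·
e4 deliver 0→3: 3[part,t=1,-]
e5 deliver 3→0: ·
e6 deliver 0→2: 2[part,t=1,-]
e7 deliver 2→0: 0[coor,t=1,p]
e8 deliver 0→3: 3[part,t=1,p]
e9 deliver 0→1: 1[part,t=1,p]
e10 deliver 0→2: 2[part,t=1,p]
e11 timeout(0): 0[coor,t=2,p]
e12 deliver 0→3: 3[part,t=2,p]
e13 deliver 3→0: ·
e14 crash(1): 1[✗part,t=1,p]
e15 recover(1): 1[part,t=1,p]
e16 deliver 1→2: ·
e17 crash(3): 3[✗part,t=2,p]
e18 recover(3): 3[part,t=2,p]
e19 propose(0,'s'): 0[coor,t=3,p]

1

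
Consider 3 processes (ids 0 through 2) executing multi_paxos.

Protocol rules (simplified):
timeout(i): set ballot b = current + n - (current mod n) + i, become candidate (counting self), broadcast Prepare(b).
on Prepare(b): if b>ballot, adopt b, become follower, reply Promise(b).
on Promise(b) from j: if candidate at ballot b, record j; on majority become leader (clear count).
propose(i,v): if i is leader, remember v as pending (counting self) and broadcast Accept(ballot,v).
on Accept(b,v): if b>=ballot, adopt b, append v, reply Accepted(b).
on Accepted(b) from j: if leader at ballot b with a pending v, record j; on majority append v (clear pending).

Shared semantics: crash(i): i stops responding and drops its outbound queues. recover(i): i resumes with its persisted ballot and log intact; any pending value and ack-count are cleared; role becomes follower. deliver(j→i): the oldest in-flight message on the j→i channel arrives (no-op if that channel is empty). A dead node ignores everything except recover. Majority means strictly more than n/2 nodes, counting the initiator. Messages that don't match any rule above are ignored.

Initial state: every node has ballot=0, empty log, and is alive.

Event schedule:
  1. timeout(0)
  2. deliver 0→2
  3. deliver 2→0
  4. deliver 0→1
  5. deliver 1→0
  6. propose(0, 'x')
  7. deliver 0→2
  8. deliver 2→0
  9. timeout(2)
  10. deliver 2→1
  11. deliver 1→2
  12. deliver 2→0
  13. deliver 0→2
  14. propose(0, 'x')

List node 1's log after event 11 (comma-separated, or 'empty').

empty

[1] timeout(0) → N0(cand b3 [-])
[2] deliver 0→2 → N2(foll b3 [-])
[3] deliver 2→0 → N0(lead b3 [-])
[4] deliver 0→1 → N1(foll b3 [-])
[5] deliver 1→0 → ∅
[6] propose(0,'x') → ∅
[7] deliver 0→2 → N2(foll b3 [x])
[8] deliver 2→0 → N0(lead b3 [x])
[9] timeout(2) → N2(cand b8 [x])
[10] deliver 2→1 → N1(foll b8 [-])
[11] deliver 1→2 → N2(lead b8 [x])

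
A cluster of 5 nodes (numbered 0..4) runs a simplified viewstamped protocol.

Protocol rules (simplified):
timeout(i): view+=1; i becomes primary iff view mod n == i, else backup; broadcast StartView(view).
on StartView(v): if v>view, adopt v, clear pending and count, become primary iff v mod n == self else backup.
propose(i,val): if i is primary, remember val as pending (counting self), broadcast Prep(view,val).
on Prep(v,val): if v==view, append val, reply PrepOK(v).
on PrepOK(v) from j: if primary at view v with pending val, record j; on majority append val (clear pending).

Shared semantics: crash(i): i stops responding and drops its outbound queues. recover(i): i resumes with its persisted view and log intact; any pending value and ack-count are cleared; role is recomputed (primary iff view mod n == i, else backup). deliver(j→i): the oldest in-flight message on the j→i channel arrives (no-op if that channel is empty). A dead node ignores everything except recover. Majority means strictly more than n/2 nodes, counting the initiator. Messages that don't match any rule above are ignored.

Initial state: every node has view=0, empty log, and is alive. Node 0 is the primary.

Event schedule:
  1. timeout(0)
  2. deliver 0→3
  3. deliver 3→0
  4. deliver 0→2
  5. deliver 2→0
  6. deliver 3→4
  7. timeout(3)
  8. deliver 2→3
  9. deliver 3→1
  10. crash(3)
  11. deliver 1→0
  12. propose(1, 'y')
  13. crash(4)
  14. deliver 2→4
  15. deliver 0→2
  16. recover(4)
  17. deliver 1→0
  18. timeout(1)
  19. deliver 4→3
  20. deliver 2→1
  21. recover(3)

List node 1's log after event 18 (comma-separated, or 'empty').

after 1 — timeout(0): n0:back/v1/[-]
after 2 — deliver 0→3: n3:back/v1/[-]
after 3 — deliver 3→0: ·
after 4 — deliver 0→2: n2:back/v1/[-]
after 5 — deliver 2→0: ·
after 6 — deliver 3→4: ·
after 7 — timeout(3): n3:back/v2/[-]
after 8 — deliver 2→3: ·
after 9 — deliver 3→1: n1:back/v2/[-]
after 10 — crash(3): n3:✗back/v2/[-]
after 11 — deliver 1→0: ·
after 12 — propose(1,'y'): ·
after 13 — crash(4): n4:✗back/v0/[-]
after 14 — deliver 2→4: ·
after 15 — deliver 0→2: ·
after 16 — recover(4): n4:back/v0/[-]
after 17 — deliver 1→0: ·
after 18 — timeout(1): n1:back/v3/[-]

empty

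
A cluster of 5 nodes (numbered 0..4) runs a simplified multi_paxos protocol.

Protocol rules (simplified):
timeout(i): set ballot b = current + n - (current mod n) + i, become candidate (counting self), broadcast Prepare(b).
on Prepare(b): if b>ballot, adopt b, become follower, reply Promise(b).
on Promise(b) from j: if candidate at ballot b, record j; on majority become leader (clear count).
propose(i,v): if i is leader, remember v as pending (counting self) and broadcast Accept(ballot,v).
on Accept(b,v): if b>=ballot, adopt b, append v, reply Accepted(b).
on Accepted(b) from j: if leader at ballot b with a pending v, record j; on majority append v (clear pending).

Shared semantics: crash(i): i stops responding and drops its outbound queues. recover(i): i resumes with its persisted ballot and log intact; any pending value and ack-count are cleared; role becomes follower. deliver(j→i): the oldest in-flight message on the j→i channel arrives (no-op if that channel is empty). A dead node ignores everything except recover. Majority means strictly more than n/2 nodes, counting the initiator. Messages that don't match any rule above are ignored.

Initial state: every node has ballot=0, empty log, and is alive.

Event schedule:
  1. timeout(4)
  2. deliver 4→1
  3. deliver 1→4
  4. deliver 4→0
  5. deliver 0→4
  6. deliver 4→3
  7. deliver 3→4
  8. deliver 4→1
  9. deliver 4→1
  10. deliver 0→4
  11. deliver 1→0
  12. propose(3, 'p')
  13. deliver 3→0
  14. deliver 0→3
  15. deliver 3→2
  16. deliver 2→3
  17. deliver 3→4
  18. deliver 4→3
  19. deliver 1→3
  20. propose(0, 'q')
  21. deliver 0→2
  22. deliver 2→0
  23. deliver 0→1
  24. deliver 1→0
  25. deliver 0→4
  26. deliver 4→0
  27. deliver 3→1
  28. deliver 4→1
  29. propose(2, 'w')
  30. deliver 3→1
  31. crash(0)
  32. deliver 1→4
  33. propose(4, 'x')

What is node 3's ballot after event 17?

9

[1] timeout(4) → N4(cand b9 [-])
[2] deliver 4→1 → N1(foll b9 [-])
[3] deliver 1→4 → ∅
[4] deliver 4→0 → N0(foll b9 [-])
[5] deliver 0→4 → N4(lead b9 [-])
[6] deliver 4→3 → N3(foll b9 [-])
[7] deliver 3→4 → ∅
[8] deliver 4→1 → ∅
[9] deliver 4→1 → ∅
[10] deliver 0→4 → ∅
[11] deliver 1→0 → ∅
[12] propose(3,'p') → ∅
[13] deliver 3→0 → ∅
[14] deliver 0→3 → ∅
[15] deliver 3→2 → ∅
[16] deliver 2→3 → ∅
[17] deliver 3→4 → ∅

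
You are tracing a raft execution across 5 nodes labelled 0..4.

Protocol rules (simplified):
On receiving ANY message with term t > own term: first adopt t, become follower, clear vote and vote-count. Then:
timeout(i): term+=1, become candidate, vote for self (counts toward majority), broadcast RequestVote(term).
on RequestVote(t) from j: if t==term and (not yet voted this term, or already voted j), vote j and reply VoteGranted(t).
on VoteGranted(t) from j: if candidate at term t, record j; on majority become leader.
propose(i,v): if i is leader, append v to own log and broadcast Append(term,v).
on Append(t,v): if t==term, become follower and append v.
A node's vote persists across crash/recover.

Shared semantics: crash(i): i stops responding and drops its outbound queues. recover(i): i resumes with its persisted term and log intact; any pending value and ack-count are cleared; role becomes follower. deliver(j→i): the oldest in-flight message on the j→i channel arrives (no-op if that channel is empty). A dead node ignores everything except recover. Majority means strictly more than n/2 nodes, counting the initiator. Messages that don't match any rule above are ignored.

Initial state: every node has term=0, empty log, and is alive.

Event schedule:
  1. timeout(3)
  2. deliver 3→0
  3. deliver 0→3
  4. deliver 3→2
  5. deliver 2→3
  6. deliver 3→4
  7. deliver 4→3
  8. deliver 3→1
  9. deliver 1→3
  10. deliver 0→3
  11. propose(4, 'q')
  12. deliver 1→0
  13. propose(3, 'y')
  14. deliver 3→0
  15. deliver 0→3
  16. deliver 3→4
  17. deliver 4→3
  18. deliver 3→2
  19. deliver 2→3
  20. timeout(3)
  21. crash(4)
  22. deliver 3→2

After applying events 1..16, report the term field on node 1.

1

after 1 — timeout(3): n3:cand/t1/[-]
after 2 — deliver 3→0: n0:foll/t1/[-]
after 3 — deliver 0→3: ·
after 4 — deliver 3→2: n2:foll/t1/[-]
after 5 — deliver 2→3: n3:lead/t1/[-]
after 6 — deliver 3→4: n4:foll/t1/[-]
after 7 — deliver 4→3: ·
after 8 — deliver 3→1: n1:foll/t1/[-]
after 9 — deliver 1→3: ·
after 10 — deliver 0→3: ·
after 11 — propose(4,'q'): ·
after 12 — deliver 1→0: ·
after 13 — propose(3,'y'): n3:lead/t1/[y]
after 14 — deliver 3→0: n0:foll/t1/[y]
after 15 — deliver 0→3: ·
after 16 — deliver 3→4: n4:foll/t1/[y]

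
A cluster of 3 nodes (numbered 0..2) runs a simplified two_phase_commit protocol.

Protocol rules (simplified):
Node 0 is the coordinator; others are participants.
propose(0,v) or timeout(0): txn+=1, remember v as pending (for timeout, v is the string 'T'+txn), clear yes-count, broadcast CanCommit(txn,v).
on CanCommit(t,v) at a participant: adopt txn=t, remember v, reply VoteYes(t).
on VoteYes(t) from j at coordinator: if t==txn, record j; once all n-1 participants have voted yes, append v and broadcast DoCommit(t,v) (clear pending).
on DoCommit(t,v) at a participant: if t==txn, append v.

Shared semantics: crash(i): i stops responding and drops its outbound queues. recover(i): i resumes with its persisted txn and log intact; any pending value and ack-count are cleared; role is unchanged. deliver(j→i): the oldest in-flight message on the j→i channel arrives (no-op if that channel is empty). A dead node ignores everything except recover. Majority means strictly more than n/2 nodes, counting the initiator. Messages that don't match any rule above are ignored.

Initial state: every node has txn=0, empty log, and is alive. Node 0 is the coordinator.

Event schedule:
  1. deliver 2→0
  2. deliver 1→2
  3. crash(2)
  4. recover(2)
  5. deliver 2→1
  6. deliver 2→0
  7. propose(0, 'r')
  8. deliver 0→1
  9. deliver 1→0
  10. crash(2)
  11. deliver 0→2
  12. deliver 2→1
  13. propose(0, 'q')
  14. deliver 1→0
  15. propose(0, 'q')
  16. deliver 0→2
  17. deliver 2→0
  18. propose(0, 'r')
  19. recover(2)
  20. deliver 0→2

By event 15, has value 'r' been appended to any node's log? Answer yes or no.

no

after 1 — deliver 2→0: ·
after 2 — deliver 1→2: ·
after 3 — crash(2): n2:✗part/t0/[-]
after 4 — recover(2): n2:part/t0/[-]
after 5 — deliver 2→1: ·
after 6 — deliver 2→0: ·
after 7 — propose(0,'r'): n0:coor/t1/[-]
after 8 — deliver 0→1: n1:part/t1/[-]
after 9 — deliver 1→0: ·
after 10 — crash(2): n2:✗part/t0/[-]
after 11 — deliver 0→2: ·
after 12 — deliver 2→1: ·
after 13 — propose(0,'q'): n0:coor/t2/[-]
after 14 — deliver 1→0: ·
after 15 — propose(0,'q'): n0:coor/t3/[-]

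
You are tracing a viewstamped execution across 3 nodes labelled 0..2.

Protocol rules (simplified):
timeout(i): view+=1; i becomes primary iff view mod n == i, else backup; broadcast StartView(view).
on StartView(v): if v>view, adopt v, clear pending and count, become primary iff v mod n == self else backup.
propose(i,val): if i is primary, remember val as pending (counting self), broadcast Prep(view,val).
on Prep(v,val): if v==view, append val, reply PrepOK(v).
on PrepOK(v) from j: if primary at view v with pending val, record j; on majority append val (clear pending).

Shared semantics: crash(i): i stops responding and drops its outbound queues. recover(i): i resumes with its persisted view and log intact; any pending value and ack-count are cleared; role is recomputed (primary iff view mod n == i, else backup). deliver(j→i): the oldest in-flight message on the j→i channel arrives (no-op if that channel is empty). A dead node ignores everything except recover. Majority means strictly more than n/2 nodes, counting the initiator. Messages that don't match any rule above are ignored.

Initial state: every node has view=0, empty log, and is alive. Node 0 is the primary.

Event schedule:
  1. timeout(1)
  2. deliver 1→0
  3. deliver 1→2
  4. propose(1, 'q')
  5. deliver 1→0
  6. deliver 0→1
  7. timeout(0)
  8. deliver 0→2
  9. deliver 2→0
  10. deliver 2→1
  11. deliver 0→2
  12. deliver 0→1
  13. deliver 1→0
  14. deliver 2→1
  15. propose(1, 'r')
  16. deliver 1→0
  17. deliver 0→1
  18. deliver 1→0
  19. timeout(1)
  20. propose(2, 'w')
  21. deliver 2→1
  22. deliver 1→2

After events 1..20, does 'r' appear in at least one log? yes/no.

after 1 — timeout(1): n1:prim/v1/[-]
after 2 — deliver 1→0: n0:back/v1/[-]
after 3 — deliver 1→2: n2:back/v1/[-]
after 4 — propose(1,'q'): ·
after 5 — deliver 1→0: n0:back/v1/[q]
after 6 — deliver 0→1: n1:prim/v1/[q]
after 7 — timeout(0): n0:back/v2/[q]
after 8 — deliver 0→2: n2:prim/v2/[-]
after 9 — deliver 2→0: ·
after 10 — deliver 2→1: ·
after 11 — deliver 0→2: ·
after 12 — deliver 0→1: n1:back/v2/[q]
after 13 — deliver 1→0: ·
after 14 — deliver 2→1: ·
after 15 — propose(1,'r'): ·
after 16 — deliver 1→0: ·
after 17 — deliver 0→1: ·
after 18 — deliver 1→0: ·
after 19 — timeout(1): n1:back/v3/[q]
after 20 — propose(2,'w'): ·

no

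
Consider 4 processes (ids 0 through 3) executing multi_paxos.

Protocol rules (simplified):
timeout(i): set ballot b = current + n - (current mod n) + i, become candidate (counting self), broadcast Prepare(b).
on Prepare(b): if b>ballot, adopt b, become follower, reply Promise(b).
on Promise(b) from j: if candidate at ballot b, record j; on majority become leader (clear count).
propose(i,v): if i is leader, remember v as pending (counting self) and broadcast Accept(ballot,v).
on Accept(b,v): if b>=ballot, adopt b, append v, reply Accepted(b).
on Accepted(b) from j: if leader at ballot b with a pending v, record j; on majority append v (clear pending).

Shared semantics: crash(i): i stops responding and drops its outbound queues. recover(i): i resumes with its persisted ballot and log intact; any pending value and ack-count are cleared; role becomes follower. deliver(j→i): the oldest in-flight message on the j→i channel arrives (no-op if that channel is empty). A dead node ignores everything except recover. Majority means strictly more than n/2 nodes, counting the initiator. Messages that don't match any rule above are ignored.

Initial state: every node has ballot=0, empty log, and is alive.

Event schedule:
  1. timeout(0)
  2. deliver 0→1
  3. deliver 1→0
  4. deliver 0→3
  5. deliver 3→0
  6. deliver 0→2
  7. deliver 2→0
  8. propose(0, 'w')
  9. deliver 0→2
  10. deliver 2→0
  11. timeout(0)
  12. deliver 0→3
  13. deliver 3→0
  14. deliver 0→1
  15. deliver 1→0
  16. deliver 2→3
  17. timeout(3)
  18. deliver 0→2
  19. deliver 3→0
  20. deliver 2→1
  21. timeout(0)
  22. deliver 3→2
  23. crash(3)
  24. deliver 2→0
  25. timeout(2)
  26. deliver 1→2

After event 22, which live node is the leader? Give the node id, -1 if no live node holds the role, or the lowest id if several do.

1. timeout(0):  <0:cand b4 ->
2. deliver 0→1:  <1:foll b4 ->
3. deliver 1→0:  nop
4. deliver 0→3:  <3:foll b4 ->
5. deliver 3→0:  <0:lead b4 ->
6. deliver 0→2:  <2:foll b4 ->
7. deliver 2→0:  nop
8. propose(0,'w'):  nop
9. deliver 0→2:  <2:foll b4 w>
10. deliver 2→0:  nop
11. timeout(0):  <0:cand b8 ->
12. deliver 0→3:  <3:foll b4 w>
13. deliver 3→0:  nop
14. deliver 0→1:  <1:foll b4 w>
15. deliver 1→0:  nop
16. deliver 2→3:  nop
17. timeout(3):  <3:cand b11 w>
18. deliver 0→2:  <2:foll b8 w>
19. deliver 3→0:  <0:foll b11 ->
20. deliver 2→1:  nop
21. timeout(0):  <0:cand b12 ->
22. deliver 3→2:  <2:foll b11 w>

-1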